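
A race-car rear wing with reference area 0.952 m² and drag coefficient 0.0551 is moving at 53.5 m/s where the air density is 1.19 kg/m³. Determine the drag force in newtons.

D = 89.3 N

D = ½ρv²S·CD = ½ × 1.19 × 53.5² × 0.952 × 0.0551 = 89.3 N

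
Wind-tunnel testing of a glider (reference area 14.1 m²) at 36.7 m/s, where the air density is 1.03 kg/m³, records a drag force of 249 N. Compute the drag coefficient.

From D = ½ρv²S·CD, rearranging gives CD = 2D/(ρv²S).
CD = 2 × 249 / (1.03 × 36.7² × 14.1) = 0.0255

CD = 0.0255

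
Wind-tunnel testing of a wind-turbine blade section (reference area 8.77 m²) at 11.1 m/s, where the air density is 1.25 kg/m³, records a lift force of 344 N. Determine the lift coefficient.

CL = 0.509

From L = ½ρv²S·CL, rearranging gives CL = 2L/(ρv²S).
CL = 2 × 344 / (1.25 × 11.1² × 8.77) = 0.509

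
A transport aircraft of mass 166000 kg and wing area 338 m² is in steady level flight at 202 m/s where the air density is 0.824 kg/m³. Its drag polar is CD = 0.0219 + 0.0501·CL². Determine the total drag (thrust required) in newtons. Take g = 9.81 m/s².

Level flight ⇒ L = W = m·g = 166000 × 9.81 = 1.6285×10^6 N.
q = ½ρv² = ½ × 0.824 × 202² = 16810 Pa.
Required CL = L/(qS) = 1.6285×10^6/(16810·338) = 0.2866.
CD = 0.0219 + 0.0501 × 0.2866² = 0.02601.
D = q·S·CD = 16810 × 338 × 0.02601 = 1.478×10^5 N

D = 1.48×10^5 N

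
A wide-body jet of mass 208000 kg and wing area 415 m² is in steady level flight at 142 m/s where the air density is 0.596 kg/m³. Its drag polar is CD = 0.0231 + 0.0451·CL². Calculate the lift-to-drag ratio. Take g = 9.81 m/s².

Level flight ⇒ L = W = m·g = 208000 × 9.81 = 2.0405×10^6 N.
Dynamic pressure q = 0.5 × 0.596 × 142² = 6009 Pa.
CL = W/(q·S) = 2.0405×10^6 / (6009 × 415) = 0.8183.
CD = 0.0231 + 0.0451 × 0.8183² = 0.0533.
L/D = CL/CD = 0.8183 / 0.0533 = 15.4

L/D = 15.4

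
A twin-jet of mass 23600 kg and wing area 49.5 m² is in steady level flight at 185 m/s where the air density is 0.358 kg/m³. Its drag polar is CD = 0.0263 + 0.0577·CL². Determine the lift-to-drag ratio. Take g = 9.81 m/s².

L/D = 12.7

Level flight ⇒ L = W = m·g = 23600 × 9.81 = 2.3152×10^5 N.
q = ½ρv² = ½ × 0.358 × 185² = 6126 Pa.
CL = W/(q·S) = 2.3152×10^5 / (6126 × 49.5) = 0.7634.
CD = 0.0263 + 0.0577 × 0.7634² = 0.05993.
L/D = CL/CD = 0.7634 / 0.05993 = 12.7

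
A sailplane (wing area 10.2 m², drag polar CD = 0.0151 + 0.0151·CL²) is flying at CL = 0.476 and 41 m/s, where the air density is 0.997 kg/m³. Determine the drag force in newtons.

D = 158 N

CD = 0.0151 + 0.0151 × 0.476² = 0.01852
D = ½ρv²S·CD = ½ × 0.997 × 41² × 10.2 × 0.01852 = 158 N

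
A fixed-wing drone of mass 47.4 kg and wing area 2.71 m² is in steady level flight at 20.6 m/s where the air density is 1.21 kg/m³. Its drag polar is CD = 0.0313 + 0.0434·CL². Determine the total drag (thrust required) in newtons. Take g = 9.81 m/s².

Level flight ⇒ L = W = m·g = 47.4 × 9.81 = 464.99 N.
Dynamic pressure q = 0.5 × 1.21 × 20.6² = 256.7 Pa.
CL = 2W/(ρv²S) = 2×464.99/(1.21×20.6²×2.71) = 0.6683.
CD = 0.0313 + 0.0434 × 0.6683² = 0.05069.
D = q·S·CD = 256.7 × 2.71 × 0.05069 = 35.26 N

D = 35.3 N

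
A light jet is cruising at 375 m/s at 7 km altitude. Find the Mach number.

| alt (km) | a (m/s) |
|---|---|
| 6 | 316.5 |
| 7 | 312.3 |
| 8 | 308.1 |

M = 1.2

At 7 km, from the table: a = 312.3 m/s.
M = v/a = 375 / 312.3 = 1.2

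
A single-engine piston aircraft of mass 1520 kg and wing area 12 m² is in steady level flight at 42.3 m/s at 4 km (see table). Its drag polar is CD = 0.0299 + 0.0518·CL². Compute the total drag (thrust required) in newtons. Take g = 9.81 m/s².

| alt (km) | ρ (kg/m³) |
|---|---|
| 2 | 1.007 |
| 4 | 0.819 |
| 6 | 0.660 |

D = 1570 N

At 4 km, from the table: ρ = 0.819 kg/m³.
Level flight ⇒ L = W = m·g = 1520 × 9.81 = 14911 N.
Dynamic pressure q = 0.5 × 0.819 × 42.3² = 732.7 Pa.
CL = W/(q·S) = 14911 / (732.7 × 12) = 1.696.
CD = 0.0299 + 0.0518 × 1.696² = 0.1789.
D = q·S·CD = 732.7 × 12 × 0.1789 = 1573 N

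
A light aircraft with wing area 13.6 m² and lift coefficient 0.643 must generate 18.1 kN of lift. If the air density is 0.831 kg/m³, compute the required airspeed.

v = 70.6 m/s

L = ½ρv²S·CL ⇒ v = √(2L/(ρ·S·CL))
v = √(2 × 18100 / (0.831 × 13.6 × 0.643)) = √4981 = 70.6 m/s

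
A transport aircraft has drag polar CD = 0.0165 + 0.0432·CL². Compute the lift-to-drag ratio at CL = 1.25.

CD = 0.0165 + 0.0432 × 1.25² = 0.084
L/D = CL/CD = 1.25 / 0.084 = 14.9

L/D = 14.9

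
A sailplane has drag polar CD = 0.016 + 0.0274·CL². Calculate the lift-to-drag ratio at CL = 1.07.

CD = 0.016 + 0.0274 × 1.07² = 0.04737
L/D = CL/CD = 1.07 / 0.04737 = 22.6

L/D = 22.6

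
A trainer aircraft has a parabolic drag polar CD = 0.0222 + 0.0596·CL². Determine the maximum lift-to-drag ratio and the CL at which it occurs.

(L/D)max = 13.7, at CL = 0.61

For CD = CD0 + K·CL², (L/D)max occurs at CL* = √(CD0/K) and equals 1/(2√(K·CD0)).
(L/D)max = 1/(2√(0.0596 × 0.0222)) = 1/(2 × 0.03637) = 13.7
CL* = √(0.0222/0.0596) = 0.61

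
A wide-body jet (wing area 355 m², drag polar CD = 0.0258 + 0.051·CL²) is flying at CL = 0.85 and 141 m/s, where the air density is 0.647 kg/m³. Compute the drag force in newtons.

CD = 0.0258 + 0.051 × 0.85² = 0.06265
D = ½ρv²S·CD = ½ × 0.647 × 141² × 355 × 0.06265 = 1.43×10^5 N

D = 1.43×10^5 N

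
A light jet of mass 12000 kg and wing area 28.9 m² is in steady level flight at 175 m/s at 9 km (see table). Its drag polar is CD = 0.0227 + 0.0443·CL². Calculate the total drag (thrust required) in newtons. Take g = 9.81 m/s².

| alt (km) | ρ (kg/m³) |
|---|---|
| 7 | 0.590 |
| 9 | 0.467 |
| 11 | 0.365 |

D = 7660 N

At 9 km, from the table: ρ = 0.467 kg/m³.
In steady level flight, lift balances weight: W = mg = 12000 × 9.81 = 1.1772×10^5 N.
q = ½ρv² = ½ × 0.467 × 175² = 7151 Pa.
CL = 2W/(ρv²S) = 2×1.1772×10^5/(0.467×175²×28.9) = 0.5696.
CD = 0.0227 + 0.0443 × 0.5696² = 0.03707.
D = q·S·CD = 7151 × 28.9 × 0.03707 = 7662 N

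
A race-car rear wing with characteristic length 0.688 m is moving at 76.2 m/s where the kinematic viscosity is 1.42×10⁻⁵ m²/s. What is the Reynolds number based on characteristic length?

Re = v·c/ν = 76.2 × 0.688 / (1.42×10⁻⁵) = 3.69×10^6

Re = 3.69×10^6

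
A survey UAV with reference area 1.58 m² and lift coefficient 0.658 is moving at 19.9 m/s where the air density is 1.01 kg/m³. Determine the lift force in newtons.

L = 208 N

L = ½ρv²S·CL = ½ × 1.01 × 19.9² × 1.58 × 0.658 = 208 N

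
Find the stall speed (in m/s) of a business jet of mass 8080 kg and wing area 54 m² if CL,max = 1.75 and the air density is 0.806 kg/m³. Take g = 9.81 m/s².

At stall, lift equals weight: L = W = m·g = 8080 × 9.81 = 79260 N.
From L = ½ρV²S·CL,max = W: V_stall = √(2W/(ρSCL,max)) = √(2·79260/(0.806·54·1.75))
V_stall = √2081 = 45.6 m/s

V_stall = 45.6 m/s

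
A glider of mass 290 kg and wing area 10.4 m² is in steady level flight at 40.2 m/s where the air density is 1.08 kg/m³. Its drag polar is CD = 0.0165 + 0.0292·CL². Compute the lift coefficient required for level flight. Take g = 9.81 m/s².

In steady level flight, lift balances weight: W = mg = 290 × 9.81 = 2844.9 N.
Dynamic pressure q = 0.5 × 1.08 × 40.2² = 872.7 Pa.
CL = 2W/(ρv²S) = 2×2844.9/(1.08×40.2²×10.4) = 0.3135.

CL = 0.313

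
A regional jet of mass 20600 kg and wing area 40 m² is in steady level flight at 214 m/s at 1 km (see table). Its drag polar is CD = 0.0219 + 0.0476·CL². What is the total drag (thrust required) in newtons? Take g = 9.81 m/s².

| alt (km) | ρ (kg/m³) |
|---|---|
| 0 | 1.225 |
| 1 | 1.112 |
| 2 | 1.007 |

At 1 km, from the table: ρ = 1.112 kg/m³.
In steady level flight, lift balances weight: W = mg = 20600 × 9.81 = 2.0209×10^5 N.
Dynamic pressure q = 0.5 × 1.112 × 214² = 25460 Pa.
Required CL = L/(qS) = 2.0209×10^5/(25460·40) = 0.1984.
CD = 0.0219 + 0.0476 × 0.1984² = 0.02377.
D = q·S·CD = 25460 × 40 × 0.02377 = 24210 N

D = 24200 N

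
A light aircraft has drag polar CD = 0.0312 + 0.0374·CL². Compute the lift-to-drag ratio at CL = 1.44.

L/D = 13.2

CD = 0.0312 + 0.0374 × 1.44² = 0.1088
L/D = CL/CD = 1.44 / 0.1088 = 13.2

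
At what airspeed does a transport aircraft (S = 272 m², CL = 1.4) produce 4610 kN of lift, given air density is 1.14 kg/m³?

v = 146 m/s

L = ½ρv²S·CL ⇒ v = √(2L/(ρ·S·CL))
v = √(2 × 4.61×10^6 / (1.14 × 272 × 1.4)) = √21240 = 146 m/s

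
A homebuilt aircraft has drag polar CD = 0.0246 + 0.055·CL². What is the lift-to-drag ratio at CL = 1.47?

CD = 0.0246 + 0.055 × 1.47² = 0.1434
L/D = CL/CD = 1.47 / 0.1434 = 10.2

L/D = 10.2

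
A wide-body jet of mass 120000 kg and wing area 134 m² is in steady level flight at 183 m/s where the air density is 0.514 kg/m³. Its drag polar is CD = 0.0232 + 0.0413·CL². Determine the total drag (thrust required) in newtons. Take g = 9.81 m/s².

In steady level flight, lift balances weight: W = mg = 120000 × 9.81 = 1.1772×10^6 N.
q = ½ρv² = ½ × 0.514 × 183² = 8607 Pa.
CL = 2W/(ρv²S) = 2×1.1772×10^6/(0.514×183²×134) = 1.021.
CD = 0.0232 + 0.0413 × 1.021² = 0.06623.
D = q·S·CD = 8607 × 134 × 0.06623 = 76380 N

D = 76400 N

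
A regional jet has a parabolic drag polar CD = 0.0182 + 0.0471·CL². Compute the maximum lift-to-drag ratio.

For CD = CD0 + K·CL², (L/D)max occurs at CL* = √(CD0/K) and equals 1/(2√(K·CD0)).
(L/D)max = 1/(2√(0.0471 × 0.0182)) = 1/(2 × 0.02928) = 17.1

(L/D)max = 17.1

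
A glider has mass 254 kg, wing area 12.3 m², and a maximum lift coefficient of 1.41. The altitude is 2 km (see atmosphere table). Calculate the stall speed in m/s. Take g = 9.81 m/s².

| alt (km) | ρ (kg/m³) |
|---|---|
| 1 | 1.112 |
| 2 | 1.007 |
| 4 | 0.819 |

V_stall = 16.9 m/s

At 2 km, from the table: ρ = 1.007 kg/m³.
Weight W = mg = 254 × 9.81 = 2492 N.
From L = ½ρV²S·CL,max = W: V_stall = √(2W/(ρSCL,max)) = √(2·2492/(1.007·12.3·1.41))
V_stall = √285.4 = 16.9 m/s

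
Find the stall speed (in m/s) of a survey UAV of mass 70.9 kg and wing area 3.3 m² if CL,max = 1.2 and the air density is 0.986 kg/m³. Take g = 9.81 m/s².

At stall, lift equals weight: L = W = m·g = 70.9 × 9.81 = 695.5 N.
V_stall = √(2W/(ρ·S·CL,max)) = √(2 × 695.5 / (0.986 × 3.3 × 1.2))
V_stall = √356.3 = 18.9 m/s

V_stall = 18.9 m/s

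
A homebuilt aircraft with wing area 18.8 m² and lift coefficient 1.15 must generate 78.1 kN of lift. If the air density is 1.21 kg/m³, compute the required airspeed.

L = ½ρv²S·CL ⇒ v = √(2L/(ρ·S·CL))
v = √(2 × 78100 / (1.21 × 18.8 × 1.15)) = √5971 = 77.3 m/s

v = 77.3 m/s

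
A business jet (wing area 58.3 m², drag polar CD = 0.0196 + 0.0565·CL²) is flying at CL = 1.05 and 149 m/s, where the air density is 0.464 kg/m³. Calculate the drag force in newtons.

CD = 0.0196 + 0.0565 × 1.05² = 0.08189
D = ½ρv²S·CD = ½ × 0.464 × 149² × 58.3 × 0.08189 = 24600 N

D = 24600 N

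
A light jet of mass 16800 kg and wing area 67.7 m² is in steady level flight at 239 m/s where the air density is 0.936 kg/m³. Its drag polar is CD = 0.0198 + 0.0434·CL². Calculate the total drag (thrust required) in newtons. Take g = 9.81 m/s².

Weight W = mg = 16800 × 9.81 = 1.6481×10^5 N; in level flight L = W.
q = ½ρv² = ½ × 0.936 × 239² = 26730 Pa.
CL = 2W/(ρv²S) = 2×1.6481×10^5/(0.936×239²×67.7) = 0.09106.
CD = 0.0198 + 0.0434 × 0.09106² = 0.02016.
D = q·S·CD = 26730 × 67.7 × 0.02016 = 36490 N

D = 36500 N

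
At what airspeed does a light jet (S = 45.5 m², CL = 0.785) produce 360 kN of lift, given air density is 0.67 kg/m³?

L = ½ρv²S·CL ⇒ v = √(2L/(ρ·S·CL))
v = √(2 × 3.6×10^5 / (0.67 × 45.5 × 0.785)) = √30090 = 173 m/s

v = 173 m/s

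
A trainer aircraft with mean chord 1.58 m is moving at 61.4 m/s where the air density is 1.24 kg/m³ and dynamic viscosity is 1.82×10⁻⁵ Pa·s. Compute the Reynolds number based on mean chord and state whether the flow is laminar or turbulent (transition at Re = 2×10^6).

Re = 6.61×10^6 (turbulent)

Re = ρ·v·c/μ = 1.24 × 61.4 × 1.58 / (1.82×10⁻⁵) = 6.61×10^6
Since 6.61×10^6 > 2×10^6, the flow is turbulent.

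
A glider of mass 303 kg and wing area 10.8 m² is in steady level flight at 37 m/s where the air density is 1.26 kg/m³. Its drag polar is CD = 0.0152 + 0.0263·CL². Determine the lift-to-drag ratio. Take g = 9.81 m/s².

Weight W = mg = 303 × 9.81 = 2972.4 N; in level flight L = W.
Dynamic pressure q = 0.5 × 1.26 × 37² = 862.5 Pa.
CL = W/(q·S) = 2972.4 / (862.5 × 10.8) = 0.3191.
CD = 0.0152 + 0.0263 × 0.3191² = 0.01788.
L/D = CL/CD = 0.3191 / 0.01788 = 17.8

L/D = 17.8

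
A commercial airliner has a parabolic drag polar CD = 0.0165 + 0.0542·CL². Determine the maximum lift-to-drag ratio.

(L/D)max = 16.7

For CD = CD0 + K·CL², (L/D)max occurs at CL* = √(CD0/K) and equals 1/(2√(K·CD0)).
(L/D)max = 1/(2√(0.0542 × 0.0165)) = 1/(2 × 0.0299) = 16.7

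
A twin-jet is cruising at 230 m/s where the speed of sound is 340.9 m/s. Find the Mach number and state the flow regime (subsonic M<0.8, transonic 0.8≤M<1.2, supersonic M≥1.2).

M = 0.675 (subsonic)

M = v/a = 230 / 340.9 = 0.675
M = 0.675 → subsonic.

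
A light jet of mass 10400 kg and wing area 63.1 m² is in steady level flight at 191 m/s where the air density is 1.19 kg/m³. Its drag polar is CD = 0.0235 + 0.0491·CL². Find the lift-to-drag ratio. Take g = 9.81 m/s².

Level flight ⇒ L = W = m·g = 10400 × 9.81 = 1.0202×10^5 N.
Dynamic pressure q = 0.5 × 1.19 × 191² = 21710 Pa.
Required CL = L/(qS) = 1.0202×10^5/(21710·63.1) = 0.07449.
CD = 0.0235 + 0.0491 × 0.07449² = 0.02377.
L/D = CL/CD = 0.07449 / 0.02377 = 3.13

L/D = 3.13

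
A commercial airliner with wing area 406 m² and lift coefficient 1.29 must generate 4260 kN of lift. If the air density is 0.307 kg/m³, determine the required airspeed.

L = ½ρv²S·CL ⇒ v = √(2L/(ρ·S·CL))
v = √(2 × 4.26×10^6 / (0.307 × 406 × 1.29)) = √52990 = 230 m/s

v = 230 m/s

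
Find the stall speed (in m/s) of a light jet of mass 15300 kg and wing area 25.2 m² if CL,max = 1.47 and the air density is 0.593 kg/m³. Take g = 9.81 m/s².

Weight W = mg = 15300 × 9.81 = 1.501×10^5 N.
From L = ½ρV²S·CL,max = W: V_stall = √(2W/(ρSCL,max)) = √(2·1.501×10^5/(0.593·25.2·1.47))
V_stall = √13670 = 117 m/s

V_stall = 117 m/s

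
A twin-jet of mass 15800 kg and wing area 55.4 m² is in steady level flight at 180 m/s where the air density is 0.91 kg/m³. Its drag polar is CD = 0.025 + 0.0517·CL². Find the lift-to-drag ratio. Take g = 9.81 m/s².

L/D = 7.07

In steady level flight, lift balances weight: W = mg = 15800 × 9.81 = 1.55×10^5 N.
Dynamic pressure q = 0.5 × 0.91 × 180² = 14740 Pa.
Required CL = L/(qS) = 1.55×10^5/(14740·55.4) = 0.1898.
CD = 0.025 + 0.0517 × 0.1898² = 0.02686.
L/D = CL/CD = 0.1898 / 0.02686 = 7.07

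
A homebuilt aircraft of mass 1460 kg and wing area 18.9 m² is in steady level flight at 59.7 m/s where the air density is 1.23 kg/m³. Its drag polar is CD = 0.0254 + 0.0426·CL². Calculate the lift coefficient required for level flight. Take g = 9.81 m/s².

In steady level flight, lift balances weight: W = mg = 1460 × 9.81 = 14323 N.
q = ½ρv² = ½ × 1.23 × 59.7² = 2192 Pa.
CL = 2W/(ρv²S) = 2×14323/(1.23×59.7²×18.9) = 0.3457.

CL = 0.346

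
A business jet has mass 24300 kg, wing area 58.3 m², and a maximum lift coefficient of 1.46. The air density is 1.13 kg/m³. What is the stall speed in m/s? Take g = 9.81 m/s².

V_stall = 70.4 m/s

At stall, lift equals weight: L = W = m·g = 24300 × 9.81 = 2.384×10^5 N.
From L = ½ρV²S·CL,max = W: V_stall = √(2W/(ρSCL,max)) = √(2·2.384×10^5/(1.13·58.3·1.46))
V_stall = √4957 = 70.4 m/s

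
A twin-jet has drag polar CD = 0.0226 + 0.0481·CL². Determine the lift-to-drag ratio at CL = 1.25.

L/D = 12.8

CD = 0.0226 + 0.0481 × 1.25² = 0.09776
L/D = CL/CD = 1.25 / 0.09776 = 12.8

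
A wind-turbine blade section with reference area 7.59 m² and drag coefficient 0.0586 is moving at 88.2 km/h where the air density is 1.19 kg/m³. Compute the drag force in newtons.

Convert speed: v = 88.2 km/h ÷ 3.6 = 24.5 m/s.
Dynamic pressure q = ½ρv² = ½ × 1.19 × 24.5² = 357.1 Pa.
D = q·S·CD = 357.1 × 7.59 × 0.0586 = 159 N

D = 159 N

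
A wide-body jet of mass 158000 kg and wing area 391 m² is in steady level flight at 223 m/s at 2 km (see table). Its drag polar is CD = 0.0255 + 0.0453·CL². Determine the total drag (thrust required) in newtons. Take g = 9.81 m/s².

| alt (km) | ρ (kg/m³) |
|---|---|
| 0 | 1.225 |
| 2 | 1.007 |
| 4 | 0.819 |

At 2 km, from the table: ρ = 1.007 kg/m³.
Weight W = mg = 158000 × 9.81 = 1.55×10^6 N; in level flight L = W.
q = ½ρv² = ½ × 1.007 × 223² = 25040 Pa.
Required CL = L/(qS) = 1.55×10^6/(25040·391) = 0.1583.
CD = 0.0255 + 0.0453 × 0.1583² = 0.02664.
D = q·S·CD = 25040 × 391 × 0.02664 = 2.608×10^5 N

D = 2.61×10^5 N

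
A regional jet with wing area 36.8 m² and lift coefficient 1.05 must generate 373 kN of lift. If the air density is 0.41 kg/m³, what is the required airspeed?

v = 217 m/s

L = ½ρv²S·CL ⇒ v = √(2L/(ρ·S·CL))
v = √(2 × 3.73×10^5 / (0.41 × 36.8 × 1.05)) = √47090 = 217 m/s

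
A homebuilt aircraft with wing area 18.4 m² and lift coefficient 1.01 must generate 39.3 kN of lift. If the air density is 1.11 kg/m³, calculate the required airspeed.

L = ½ρv²S·CL ⇒ v = √(2L/(ρ·S·CL))
v = √(2 × 39300 / (1.11 × 18.4 × 1.01)) = √3810 = 61.7 m/s

v = 61.7 m/s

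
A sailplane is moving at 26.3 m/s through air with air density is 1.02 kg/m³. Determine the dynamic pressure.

q = 353 Pa

q = ½ρv² = ½ × 1.02 × 26.3² = 353 Pa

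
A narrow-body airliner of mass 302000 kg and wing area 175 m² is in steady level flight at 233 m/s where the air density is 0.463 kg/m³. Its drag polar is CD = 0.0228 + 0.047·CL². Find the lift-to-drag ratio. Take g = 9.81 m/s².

L/D = 12.5

In steady level flight, lift balances weight: W = mg = 302000 × 9.81 = 2.9626×10^6 N.
Dynamic pressure q = 0.5 × 0.463 × 233² = 12570 Pa.
CL = W/(q·S) = 2.9626×10^6 / (12570 × 175) = 1.347.
CD = 0.0228 + 0.047 × 1.347² = 0.1081.
L/D = CL/CD = 1.347 / 0.1081 = 12.5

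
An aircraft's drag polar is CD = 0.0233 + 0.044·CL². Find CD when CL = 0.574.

CD = 0.0233 + 0.044 × 0.574² = 0.0233 + 0.0145 = 0.0378

CD = 0.0378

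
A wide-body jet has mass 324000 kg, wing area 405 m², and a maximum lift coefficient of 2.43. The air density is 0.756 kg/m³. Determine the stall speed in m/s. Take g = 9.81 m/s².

V_stall = 92.4 m/s

Stall occurs when L = W at CL,max. W = mg = 324000 × 9.81 = 3.178×10^6 N.
From L = ½ρV²S·CL,max = W: V_stall = √(2W/(ρSCL,max)) = √(2·3.178×10^6/(0.756·405·2.43))
V_stall = √8544 = 92.4 m/s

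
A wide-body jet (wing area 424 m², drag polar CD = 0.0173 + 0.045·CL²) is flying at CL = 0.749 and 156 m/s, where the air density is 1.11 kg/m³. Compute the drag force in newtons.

CD = 0.0173 + 0.045 × 0.749² = 0.04255
D = ½ρv²S·CD = ½ × 1.11 × 156² × 424 × 0.04255 = 2.44×10^5 N

D = 2.44×10^5 N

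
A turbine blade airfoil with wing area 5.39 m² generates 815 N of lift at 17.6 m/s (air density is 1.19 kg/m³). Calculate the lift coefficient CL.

From L = ½ρv²S·CL, rearranging gives CL = 2L/(ρv²S).
CL = 2 × 815 / (1.19 × 17.6² × 5.39) = 0.82

CL = 0.82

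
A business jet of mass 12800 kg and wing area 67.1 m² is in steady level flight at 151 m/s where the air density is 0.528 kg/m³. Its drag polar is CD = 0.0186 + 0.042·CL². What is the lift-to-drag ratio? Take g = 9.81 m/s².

L/D = 13.7

Weight W = mg = 12800 × 9.81 = 1.2557×10^5 N; in level flight L = W.
q = ½ρv² = ½ × 0.528 × 151² = 6019 Pa.
CL = W/(q·S) = 1.2557×10^5 / (6019 × 67.1) = 0.3109.
CD = 0.0186 + 0.042 × 0.3109² = 0.02266.
L/D = CL/CD = 0.3109 / 0.02266 = 13.7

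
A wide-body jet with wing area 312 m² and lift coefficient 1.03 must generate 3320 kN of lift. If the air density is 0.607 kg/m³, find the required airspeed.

L = ½ρv²S·CL ⇒ v = √(2L/(ρ·S·CL))
v = √(2 × 3.32×10^6 / (0.607 × 312 × 1.03)) = √34040 = 184 m/s

v = 184 m/s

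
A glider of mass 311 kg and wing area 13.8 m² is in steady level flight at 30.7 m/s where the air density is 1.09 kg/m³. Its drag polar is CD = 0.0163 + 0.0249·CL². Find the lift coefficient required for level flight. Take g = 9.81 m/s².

CL = 0.43

Level flight ⇒ L = W = m·g = 311 × 9.81 = 3050.9 N.
Dynamic pressure q = 0.5 × 1.09 × 30.7² = 513.7 Pa.
Required CL = L/(qS) = 3050.9/(513.7·13.8) = 0.4304.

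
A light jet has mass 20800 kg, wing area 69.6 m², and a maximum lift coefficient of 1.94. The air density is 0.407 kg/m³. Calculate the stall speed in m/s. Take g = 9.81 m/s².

V_stall = 86.2 m/s

At stall, lift equals weight: L = W = m·g = 20800 × 9.81 = 2.04×10^5 N.
From L = ½ρV²S·CL,max = W: V_stall = √(2W/(ρSCL,max)) = √(2·2.04×10^5/(0.407·69.6·1.94))
V_stall = √7426 = 86.2 m/s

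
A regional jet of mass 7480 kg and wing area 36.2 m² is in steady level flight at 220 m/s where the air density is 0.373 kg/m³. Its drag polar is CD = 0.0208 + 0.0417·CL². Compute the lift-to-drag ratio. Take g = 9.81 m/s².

Weight W = mg = 7480 × 9.81 = 73379 N; in level flight L = W.
Dynamic pressure q = 0.5 × 0.373 × 220² = 9027 Pa.
Required CL = L/(qS) = 73379/(9027·36.2) = 0.2246.
CD = 0.0208 + 0.0417 × 0.2246² = 0.0229.
L/D = CL/CD = 0.2246 / 0.0229 = 9.81

L/D = 9.81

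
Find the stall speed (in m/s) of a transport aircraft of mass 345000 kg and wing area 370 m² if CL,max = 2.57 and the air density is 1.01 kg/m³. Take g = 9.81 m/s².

At stall, lift equals weight: L = W = m·g = 345000 × 9.81 = 3.384×10^6 N.
V_stall = √(2W/(ρ·S·CL,max)) = √(2 × 3.384×10^6 / (1.01 × 370 × 2.57))
V_stall = √7048 = 84 m/s

V_stall = 84 m/s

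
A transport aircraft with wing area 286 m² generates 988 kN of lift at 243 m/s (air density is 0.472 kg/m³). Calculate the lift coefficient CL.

CL = 0.248

From L = ½ρv²S·CL, rearranging gives CL = 2L/(ρv²S).
CL = 2 × 9.88×10^5 / (0.472 × 243² × 286) = 0.248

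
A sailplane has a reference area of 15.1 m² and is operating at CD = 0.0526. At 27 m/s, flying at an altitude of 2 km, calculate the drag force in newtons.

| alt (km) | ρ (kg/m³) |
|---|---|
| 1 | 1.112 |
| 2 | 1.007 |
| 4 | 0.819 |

D = 292 N

At 2 km, from the table: ρ = 1.007 kg/m³.
D = ½ρv²S·CD = ½ × 1.007 × 27² × 15.1 × 0.0526 = 292 N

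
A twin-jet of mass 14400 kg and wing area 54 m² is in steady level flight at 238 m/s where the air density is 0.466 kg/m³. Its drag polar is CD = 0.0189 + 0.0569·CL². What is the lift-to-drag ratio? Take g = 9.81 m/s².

In steady level flight, lift balances weight: W = mg = 14400 × 9.81 = 1.4126×10^5 N.
Dynamic pressure q = 0.5 × 0.466 × 238² = 13200 Pa.
CL = W/(q·S) = 1.4126×10^5 / (13200 × 54) = 0.1982.
CD = 0.0189 + 0.0569 × 0.1982² = 0.02114.
L/D = CL/CD = 0.1982 / 0.02114 = 9.38

L/D = 9.38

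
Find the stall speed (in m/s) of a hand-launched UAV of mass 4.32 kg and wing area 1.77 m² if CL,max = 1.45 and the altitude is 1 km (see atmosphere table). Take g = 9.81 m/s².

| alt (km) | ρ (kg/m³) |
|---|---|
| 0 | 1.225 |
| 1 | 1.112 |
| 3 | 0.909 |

V_stall = 5.45 m/s

At 1 km, from the table: ρ = 1.112 kg/m³.
Stall occurs when L = W at CL,max. W = mg = 4.32 × 9.81 = 42.38 N.
From L = ½ρV²S·CL,max = W: V_stall = √(2W/(ρSCL,max)) = √(2·42.38/(1.112·1.77·1.45))
V_stall = √29.7 = 5.45 m/s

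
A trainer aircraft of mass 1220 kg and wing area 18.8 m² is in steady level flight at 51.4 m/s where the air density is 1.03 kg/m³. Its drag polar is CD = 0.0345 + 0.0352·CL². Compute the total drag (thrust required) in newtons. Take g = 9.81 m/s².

Weight W = mg = 1220 × 9.81 = 11968 N; in level flight L = W.
Dynamic pressure q = 0.5 × 1.03 × 51.4² = 1361 Pa.
Required CL = L/(qS) = 11968/(1361·18.8) = 0.4679.
CD = 0.0345 + 0.0352 × 0.4679² = 0.04221.
D = q·S·CD = 1361 × 18.8 × 0.04221 = 1080 N

D = 1080 N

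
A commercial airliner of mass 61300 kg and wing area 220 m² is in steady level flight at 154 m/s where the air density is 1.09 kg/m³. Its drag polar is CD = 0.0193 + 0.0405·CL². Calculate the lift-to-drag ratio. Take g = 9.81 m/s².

L/D = 10

Level flight ⇒ L = W = m·g = 61300 × 9.81 = 6.0135×10^5 N.
Dynamic pressure q = 0.5 × 1.09 × 154² = 12930 Pa.
Required CL = L/(qS) = 6.0135×10^5/(12930·220) = 0.2115.
CD = 0.0193 + 0.0405 × 0.2115² = 0.02111.
L/D = CL/CD = 0.2115 / 0.02111 = 10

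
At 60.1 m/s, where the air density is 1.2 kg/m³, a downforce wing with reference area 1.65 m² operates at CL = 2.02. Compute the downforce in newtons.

L = 7220 N

L = ½ρv²S·CL = ½ × 1.2 × 60.1² × 1.65 × 2.02 = 7220 N ≈ 7.22 kN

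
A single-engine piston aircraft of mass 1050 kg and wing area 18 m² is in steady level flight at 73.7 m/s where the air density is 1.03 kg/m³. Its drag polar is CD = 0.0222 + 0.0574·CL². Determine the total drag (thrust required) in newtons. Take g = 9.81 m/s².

Level flight ⇒ L = W = m·g = 1050 × 9.81 = 10300 N.
Dynamic pressure q = 0.5 × 1.03 × 73.7² = 2797 Pa.
CL = W/(q·S) = 10300 / (2797 × 18) = 0.2046.
CD = 0.0222 + 0.0574 × 0.2046² = 0.0246.
D = q·S·CD = 2797 × 18 × 0.0246 = 1239 N

D = 1240 N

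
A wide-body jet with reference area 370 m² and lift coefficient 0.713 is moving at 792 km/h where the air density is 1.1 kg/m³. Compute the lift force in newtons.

L = 7.02×10^6 N

Convert speed: v = 792 km/h ÷ 3.6 = 220 m/s.
Dynamic pressure q = ½ρv² = ½ × 1.1 × 220² = 26620 Pa.
L = q·S·CL = 26620 × 370 × 0.713 = 7.02×10^6 N ≈ 7020 kN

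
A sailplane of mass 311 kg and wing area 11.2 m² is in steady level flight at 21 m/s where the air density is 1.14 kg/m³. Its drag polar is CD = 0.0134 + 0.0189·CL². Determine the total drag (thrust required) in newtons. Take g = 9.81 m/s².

D = 100 N

Weight W = mg = 311 × 9.81 = 3050.9 N; in level flight L = W.
q = ½ρv² = ½ × 1.14 × 21² = 251.4 Pa.
CL = W/(q·S) = 3050.9 / (251.4 × 11.2) = 1.084.
CD = 0.0134 + 0.0189 × 1.084² = 0.0356.
D = q·S·CD = 251.4 × 11.2 × 0.0356 = 100.2 N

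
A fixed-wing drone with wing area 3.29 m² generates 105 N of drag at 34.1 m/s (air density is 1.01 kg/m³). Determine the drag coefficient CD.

CD = 0.0543

From D = ½ρv²S·CD, rearranging gives CD = 2D/(ρv²S).
CD = 2 × 105 / (1.01 × 34.1² × 3.29) = 0.0543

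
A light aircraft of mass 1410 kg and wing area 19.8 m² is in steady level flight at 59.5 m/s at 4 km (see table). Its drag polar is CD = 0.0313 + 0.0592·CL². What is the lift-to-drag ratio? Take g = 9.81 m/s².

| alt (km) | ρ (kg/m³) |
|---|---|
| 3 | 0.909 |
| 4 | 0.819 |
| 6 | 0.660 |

At 4 km, from the table: ρ = 0.819 kg/m³.
Weight W = mg = 1410 × 9.81 = 13832 N; in level flight L = W.
q = ½ρv² = ½ × 0.819 × 59.5² = 1450 Pa.
CL = 2W/(ρv²S) = 2×13832/(0.819×59.5²×19.8) = 0.4819.
CD = 0.0313 + 0.0592 × 0.4819² = 0.04505.
L/D = CL/CD = 0.4819 / 0.04505 = 10.7

L/D = 10.7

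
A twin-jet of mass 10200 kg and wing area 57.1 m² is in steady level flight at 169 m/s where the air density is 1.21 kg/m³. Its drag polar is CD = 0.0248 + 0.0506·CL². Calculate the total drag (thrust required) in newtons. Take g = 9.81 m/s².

Weight W = mg = 10200 × 9.81 = 1.0006×10^5 N; in level flight L = W.
q = ½ρv² = ½ × 1.21 × 169² = 17280 Pa.
Required CL = L/(qS) = 1.0006×10^5/(17280·57.1) = 0.1014.
CD = 0.0248 + 0.0506 × 0.1014² = 0.02532.
D = q·S·CD = 17280 × 57.1 × 0.02532 = 24980 N

D = 25000 N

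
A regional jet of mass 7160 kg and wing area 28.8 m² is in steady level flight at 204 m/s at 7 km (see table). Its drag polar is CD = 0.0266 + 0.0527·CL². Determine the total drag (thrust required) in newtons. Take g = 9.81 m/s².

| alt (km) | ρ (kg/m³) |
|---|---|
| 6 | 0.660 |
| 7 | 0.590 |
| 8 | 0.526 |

D = 10100 N

At 7 km, from the table: ρ = 0.590 kg/m³.
In steady level flight, lift balances weight: W = mg = 7160 × 9.81 = 70240 N.
Dynamic pressure q = 0.5 × 0.59 × 204² = 12280 Pa.
CL = W/(q·S) = 70240 / (12280 × 28.8) = 0.1987.
CD = 0.0266 + 0.0527 × 0.1987² = 0.02868.
D = q·S·CD = 12280 × 28.8 × 0.02868 = 10140 N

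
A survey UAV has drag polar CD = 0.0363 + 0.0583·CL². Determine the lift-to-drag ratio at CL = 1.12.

CD = 0.0363 + 0.0583 × 1.12² = 0.1094
L/D = CL/CD = 1.12 / 0.1094 = 10.2

L/D = 10.2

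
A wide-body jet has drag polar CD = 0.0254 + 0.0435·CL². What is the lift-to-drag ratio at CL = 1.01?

CD = 0.0254 + 0.0435 × 1.01² = 0.06977
L/D = CL/CD = 1.01 / 0.06977 = 14.5

L/D = 14.5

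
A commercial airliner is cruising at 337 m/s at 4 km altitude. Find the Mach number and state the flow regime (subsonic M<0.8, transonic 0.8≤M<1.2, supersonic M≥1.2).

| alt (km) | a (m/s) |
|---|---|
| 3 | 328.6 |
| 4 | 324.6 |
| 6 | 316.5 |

M = 1.04 (transonic)

At 4 km, from the table: a = 324.6 m/s.
M = v/a = 337 / 324.6 = 1.04
M = 1.04 → transonic.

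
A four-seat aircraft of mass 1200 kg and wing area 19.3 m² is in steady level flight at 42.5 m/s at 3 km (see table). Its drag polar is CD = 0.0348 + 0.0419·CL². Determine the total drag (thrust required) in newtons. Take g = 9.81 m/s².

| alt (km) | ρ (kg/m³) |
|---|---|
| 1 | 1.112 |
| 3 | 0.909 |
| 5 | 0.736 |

At 3 km, from the table: ρ = 0.909 kg/m³.
Weight W = mg = 1200 × 9.81 = 11772 N; in level flight L = W.
q = ½ρv² = ½ × 0.909 × 42.5² = 820.9 Pa.
CL = 2W/(ρv²S) = 2×11772/(0.909×42.5²×19.3) = 0.743.
CD = 0.0348 + 0.0419 × 0.743² = 0.05793.
D = q·S·CD = 820.9 × 19.3 × 0.05793 = 917.9 N

D = 918 N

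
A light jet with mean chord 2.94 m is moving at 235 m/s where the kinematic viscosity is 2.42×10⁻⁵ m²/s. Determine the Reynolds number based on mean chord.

Re = 2.85×10^7

Re = v·c/ν = 235 × 2.94 / (2.42×10⁻⁵) = 2.85×10^7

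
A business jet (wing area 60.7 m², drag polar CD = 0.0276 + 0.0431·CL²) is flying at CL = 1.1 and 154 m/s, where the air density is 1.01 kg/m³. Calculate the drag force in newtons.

CD = 0.0276 + 0.0431 × 1.1² = 0.07975
D = ½ρv²S·CD = ½ × 1.01 × 154² × 60.7 × 0.07975 = 58000 N

D = 58000 N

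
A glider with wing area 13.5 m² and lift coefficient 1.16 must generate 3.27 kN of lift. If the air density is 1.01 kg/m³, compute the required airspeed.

v = 20.3 m/s

L = ½ρv²S·CL ⇒ v = √(2L/(ρ·S·CL))
v = √(2 × 3270 / (1.01 × 13.5 × 1.16)) = √413.5 = 20.3 m/s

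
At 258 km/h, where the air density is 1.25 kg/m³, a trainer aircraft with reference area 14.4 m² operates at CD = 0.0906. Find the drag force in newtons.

Convert speed: v = 258 km/h ÷ 3.6 = 71.67 m/s.
Dynamic pressure q = ½ρv² = ½ × 1.25 × 71.67² = 3210 Pa.
D = q·S·CD = 3210 × 14.4 × 0.0906 = 4190 N

D = 4190 N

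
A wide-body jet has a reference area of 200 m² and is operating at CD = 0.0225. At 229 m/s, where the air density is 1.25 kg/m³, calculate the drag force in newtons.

D = ½ρv²S·CD = ½ × 1.25 × 229² × 200 × 0.0225 = 1.47×10^5 N ≈ 147 kN

D = 1.47×10^5 N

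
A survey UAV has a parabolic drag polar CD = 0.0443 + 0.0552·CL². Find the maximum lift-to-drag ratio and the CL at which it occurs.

For CD = CD0 + K·CL², (L/D)max occurs at CL* = √(CD0/K) and equals 1/(2√(K·CD0)).
(L/D)max = 1/(2√(0.0552 × 0.0443)) = 1/(2 × 0.04945) = 10.1
CL* = √(0.0443/0.0552) = 0.896

(L/D)max = 10.1, at CL = 0.896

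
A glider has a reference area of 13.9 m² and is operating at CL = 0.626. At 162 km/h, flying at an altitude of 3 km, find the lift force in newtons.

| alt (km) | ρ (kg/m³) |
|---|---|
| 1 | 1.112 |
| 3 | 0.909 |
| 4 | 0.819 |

At 3 km, from the table: ρ = 0.909 kg/m³.
Convert speed: v = 162 km/h ÷ 3.6 = 45 m/s.
Dynamic pressure q = ½ρv² = ½ × 0.909 × 45² = 920.4 Pa.
L = q·S·CL = 920.4 × 13.9 × 0.626 = 8010 N ≈ 8.01 kN

L = 8010 N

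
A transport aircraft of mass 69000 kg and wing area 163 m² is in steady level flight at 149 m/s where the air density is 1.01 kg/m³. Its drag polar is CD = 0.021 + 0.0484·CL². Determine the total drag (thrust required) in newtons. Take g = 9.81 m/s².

D = 50500 N

Level flight ⇒ L = W = m·g = 69000 × 9.81 = 6.7689×10^5 N.
q = ½ρv² = ½ × 1.01 × 149² = 11210 Pa.
CL = 2W/(ρv²S) = 2×6.7689×10^5/(1.01×149²×163) = 0.3704.
CD = 0.021 + 0.0484 × 0.3704² = 0.02764.
D = q·S·CD = 11210 × 163 × 0.02764 = 50510 N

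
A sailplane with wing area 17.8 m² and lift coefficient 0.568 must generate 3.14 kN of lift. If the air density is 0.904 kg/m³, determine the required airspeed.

v = 26.2 m/s

L = ½ρv²S·CL ⇒ v = √(2L/(ρ·S·CL))
v = √(2 × 3140 / (0.904 × 17.8 × 0.568)) = √687.1 = 26.2 m/s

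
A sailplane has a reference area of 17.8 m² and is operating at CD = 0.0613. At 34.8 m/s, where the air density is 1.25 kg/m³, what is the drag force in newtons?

D = 826 N

Dynamic pressure q = ½ρv² = ½ × 1.25 × 34.8² = 756.9 Pa.
D = q·S·CD = 756.9 × 17.8 × 0.0613 = 826 N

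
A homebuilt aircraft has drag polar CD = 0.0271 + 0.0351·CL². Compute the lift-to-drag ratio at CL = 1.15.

L/D = 15.6

CD = 0.0271 + 0.0351 × 1.15² = 0.07352
L/D = CL/CD = 1.15 / 0.07352 = 15.6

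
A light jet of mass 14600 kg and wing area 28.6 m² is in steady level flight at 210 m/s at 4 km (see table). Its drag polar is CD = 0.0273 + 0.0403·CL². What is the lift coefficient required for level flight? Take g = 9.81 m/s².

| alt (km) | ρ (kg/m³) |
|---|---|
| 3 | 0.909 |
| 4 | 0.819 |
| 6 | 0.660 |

CL = 0.277

At 4 km, from the table: ρ = 0.819 kg/m³.
In steady level flight, lift balances weight: W = mg = 14600 × 9.81 = 1.4323×10^5 N.
Dynamic pressure q = 0.5 × 0.819 × 210² = 18060 Pa.
CL = W/(q·S) = 1.4323×10^5 / (18060 × 28.6) = 0.2773.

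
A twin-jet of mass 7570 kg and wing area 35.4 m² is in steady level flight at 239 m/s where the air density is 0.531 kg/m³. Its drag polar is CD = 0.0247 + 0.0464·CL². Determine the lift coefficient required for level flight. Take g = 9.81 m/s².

CL = 0.138

Weight W = mg = 7570 × 9.81 = 74262 N; in level flight L = W.
q = ½ρv² = ½ × 0.531 × 239² = 15170 Pa.
Required CL = L/(qS) = 74262/(15170·35.4) = 0.1383.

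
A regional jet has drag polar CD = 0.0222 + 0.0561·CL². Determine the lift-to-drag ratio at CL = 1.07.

CD = 0.0222 + 0.0561 × 1.07² = 0.08643
L/D = CL/CD = 1.07 / 0.08643 = 12.4

L/D = 12.4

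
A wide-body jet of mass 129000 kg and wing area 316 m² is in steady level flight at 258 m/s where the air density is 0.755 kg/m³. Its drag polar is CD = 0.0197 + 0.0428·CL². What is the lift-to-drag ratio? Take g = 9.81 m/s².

In steady level flight, lift balances weight: W = mg = 129000 × 9.81 = 1.2655×10^6 N.
Dynamic pressure q = 0.5 × 0.755 × 258² = 25130 Pa.
Required CL = L/(qS) = 1.2655×10^6/(25130·316) = 0.1594.
CD = 0.0197 + 0.0428 × 0.1594² = 0.02079.
L/D = CL/CD = 0.1594 / 0.02079 = 7.67

L/D = 7.67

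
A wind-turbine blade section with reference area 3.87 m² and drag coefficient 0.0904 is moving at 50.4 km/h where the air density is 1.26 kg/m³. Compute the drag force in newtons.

Convert speed: v = 50.4 km/h ÷ 3.6 = 14 m/s.
D = ½ρv²S·CD = ½ × 1.26 × 14² × 3.87 × 0.0904 = 43.2 N

D = 43.2 N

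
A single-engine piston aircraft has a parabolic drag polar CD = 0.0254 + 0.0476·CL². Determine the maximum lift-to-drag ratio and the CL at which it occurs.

(L/D)max = 14.4, at CL = 0.73

For CD = CD0 + K·CL², (L/D)max occurs at CL* = √(CD0/K) and equals 1/(2√(K·CD0)).
(L/D)max = 1/(2√(0.0476 × 0.0254)) = 1/(2 × 0.03477) = 14.4
CL* = √(0.0254/0.0476) = 0.73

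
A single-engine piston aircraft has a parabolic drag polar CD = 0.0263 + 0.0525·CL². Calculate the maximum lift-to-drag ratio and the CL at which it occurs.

(L/D)max = 13.5, at CL = 0.708

For CD = CD0 + K·CL², (L/D)max occurs at CL* = √(CD0/K) and equals 1/(2√(K·CD0)).
(L/D)max = 1/(2√(0.0525 × 0.0263)) = 1/(2 × 0.03716) = 13.5
CL* = √(0.0263/0.0525) = 0.708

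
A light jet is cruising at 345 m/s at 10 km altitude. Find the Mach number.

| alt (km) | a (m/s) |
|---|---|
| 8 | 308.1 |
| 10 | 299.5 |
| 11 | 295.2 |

At 10 km, from the table: a = 299.5 m/s.
M = v/a = 345 / 299.5 = 1.15

M = 1.15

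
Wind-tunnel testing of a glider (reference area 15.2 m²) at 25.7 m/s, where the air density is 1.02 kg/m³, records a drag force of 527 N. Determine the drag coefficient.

From D = ½ρv²S·CD, rearranging gives CD = 2D/(ρv²S).
CD = 2 × 527 / (1.02 × 25.7² × 15.2) = 0.103

CD = 0.103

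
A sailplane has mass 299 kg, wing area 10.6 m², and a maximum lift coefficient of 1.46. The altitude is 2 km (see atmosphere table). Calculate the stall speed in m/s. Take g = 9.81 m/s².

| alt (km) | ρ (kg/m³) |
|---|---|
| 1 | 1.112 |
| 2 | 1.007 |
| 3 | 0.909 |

At 2 km, from the table: ρ = 1.007 kg/m³.
Weight W = mg = 299 × 9.81 = 2933 N.
From L = ½ρV²S·CL,max = W: V_stall = √(2W/(ρSCL,max)) = √(2·2933/(1.007·10.6·1.46))
V_stall = √376.4 = 19.4 m/s

V_stall = 19.4 m/s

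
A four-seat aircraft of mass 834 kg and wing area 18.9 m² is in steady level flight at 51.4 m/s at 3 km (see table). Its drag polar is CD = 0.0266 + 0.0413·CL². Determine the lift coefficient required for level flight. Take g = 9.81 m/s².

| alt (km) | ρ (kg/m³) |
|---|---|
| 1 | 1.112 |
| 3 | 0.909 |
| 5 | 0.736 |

CL = 0.361

At 3 km, from the table: ρ = 0.909 kg/m³.
Level flight ⇒ L = W = m·g = 834 × 9.81 = 8181.5 N.
q = ½ρv² = ½ × 0.909 × 51.4² = 1201 Pa.
Required CL = L/(qS) = 8181.5/(1201·18.9) = 0.3605.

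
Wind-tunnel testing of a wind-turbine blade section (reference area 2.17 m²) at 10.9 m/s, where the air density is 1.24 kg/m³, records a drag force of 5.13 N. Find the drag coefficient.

CD = 0.0321

From D = ½ρv²S·CD, rearranging gives CD = 2D/(ρv²S).
CD = 2 × 5.13 / (1.24 × 10.9² × 2.17) = 0.0321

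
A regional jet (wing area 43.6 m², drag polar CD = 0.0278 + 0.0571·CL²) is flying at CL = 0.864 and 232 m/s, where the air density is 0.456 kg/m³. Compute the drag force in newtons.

D = 37700 N

CD = 0.0278 + 0.0571 × 0.864² = 0.07042
D = ½ρv²S·CD = ½ × 0.456 × 232² × 43.6 × 0.07042 = 37700 N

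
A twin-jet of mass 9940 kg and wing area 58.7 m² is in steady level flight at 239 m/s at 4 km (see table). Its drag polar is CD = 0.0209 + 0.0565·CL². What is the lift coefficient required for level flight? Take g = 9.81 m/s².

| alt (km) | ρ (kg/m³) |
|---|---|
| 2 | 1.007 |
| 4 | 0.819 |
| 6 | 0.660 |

CL = 0.071

At 4 km, from the table: ρ = 0.819 kg/m³.
Level flight ⇒ L = W = m·g = 9940 × 9.81 = 97511 N.
q = ½ρv² = ½ × 0.819 × 239² = 23390 Pa.
Required CL = L/(qS) = 97511/(23390·58.7) = 0.07102.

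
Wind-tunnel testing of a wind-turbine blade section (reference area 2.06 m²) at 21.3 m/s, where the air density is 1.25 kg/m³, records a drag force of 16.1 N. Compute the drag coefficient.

From D = ½ρv²S·CD, rearranging gives CD = 2D/(ρv²S).
CD = 2 × 16.1 / (1.25 × 21.3² × 2.06) = 0.0276

CD = 0.0276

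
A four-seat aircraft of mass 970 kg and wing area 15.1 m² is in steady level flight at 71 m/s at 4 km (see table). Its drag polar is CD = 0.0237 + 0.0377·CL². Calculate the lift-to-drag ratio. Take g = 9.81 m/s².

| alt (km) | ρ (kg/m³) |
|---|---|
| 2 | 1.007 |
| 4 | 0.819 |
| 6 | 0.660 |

At 4 km, from the table: ρ = 0.819 kg/m³.
Level flight ⇒ L = W = m·g = 970 × 9.81 = 9515.7 N.
Dynamic pressure q = 0.5 × 0.819 × 71² = 2064 Pa.
CL = 2W/(ρv²S) = 2×9515.7/(0.819×71²×15.1) = 0.3053.
CD = 0.0237 + 0.0377 × 0.3053² = 0.02721.
L/D = CL/CD = 0.3053 / 0.02721 = 11.2

L/D = 11.2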